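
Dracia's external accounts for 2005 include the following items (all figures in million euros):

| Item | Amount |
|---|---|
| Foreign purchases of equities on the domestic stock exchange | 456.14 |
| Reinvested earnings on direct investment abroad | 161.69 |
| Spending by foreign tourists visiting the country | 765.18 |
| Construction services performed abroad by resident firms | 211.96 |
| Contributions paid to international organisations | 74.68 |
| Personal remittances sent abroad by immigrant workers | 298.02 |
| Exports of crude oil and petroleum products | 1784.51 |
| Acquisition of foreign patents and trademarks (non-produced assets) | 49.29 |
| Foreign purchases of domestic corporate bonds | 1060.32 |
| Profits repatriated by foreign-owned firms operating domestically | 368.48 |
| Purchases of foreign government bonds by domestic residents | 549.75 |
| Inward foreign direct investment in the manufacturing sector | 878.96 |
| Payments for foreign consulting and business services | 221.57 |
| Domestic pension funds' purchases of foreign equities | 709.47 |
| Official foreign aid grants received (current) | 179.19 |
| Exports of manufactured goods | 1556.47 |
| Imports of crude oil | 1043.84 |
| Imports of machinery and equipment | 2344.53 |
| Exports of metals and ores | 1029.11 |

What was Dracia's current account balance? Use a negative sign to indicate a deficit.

Goods: -1043.84 - 2344.53 + 1029.11 + 1556.47 + 1784.51 = 981.72
Services: 765.18 - 221.57 + 211.96 = 755.57
Primary income: -368.48 + 161.69 = -206.79
Secondary income: 179.19 - 74.68 - 298.02 = -193.51
Current account = 981.72 + 755.57 + (-206.79) + (-193.51) = 1336.99
(Excluded from the current account — financial account: foreign purchases of equities on the domestic stock exchange 456.14, foreign purchases of domestic corporate bonds 1060.32, purchases of foreign government bonds by domestic residents 549.75, inward foreign direct investment in the manufacturing sector 878.96, domestic pension funds' purchases of foreign equities 709.47; capital account: acquisition of foreign patents and trademarks (non-produced assets) 49.29.)

1336.99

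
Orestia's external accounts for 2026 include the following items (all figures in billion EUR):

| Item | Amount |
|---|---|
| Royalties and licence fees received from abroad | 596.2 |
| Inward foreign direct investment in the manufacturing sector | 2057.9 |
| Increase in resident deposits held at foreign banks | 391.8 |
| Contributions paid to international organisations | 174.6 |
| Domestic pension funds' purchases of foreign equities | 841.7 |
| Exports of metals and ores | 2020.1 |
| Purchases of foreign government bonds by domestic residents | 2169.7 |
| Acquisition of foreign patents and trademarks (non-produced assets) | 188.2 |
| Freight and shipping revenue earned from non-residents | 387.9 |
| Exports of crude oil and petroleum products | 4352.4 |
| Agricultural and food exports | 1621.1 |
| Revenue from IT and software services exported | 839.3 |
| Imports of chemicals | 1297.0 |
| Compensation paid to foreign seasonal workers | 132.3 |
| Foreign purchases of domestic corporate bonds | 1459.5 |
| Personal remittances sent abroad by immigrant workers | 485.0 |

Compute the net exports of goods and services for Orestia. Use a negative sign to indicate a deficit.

8520.0

Goods: -1297.0 + 4352.4 + 1621.1 + 2020.1 = 6696.6
Services: 839.3 + 596.2 + 387.9 = 1823.4
Trade balance = 6696.6 + 1823.4 = 8520.0
(Excluded from the trade balance — financial account: inward foreign direct investment in the manufacturing sector 2057.9, increase in resident deposits held at foreign banks 391.8, domestic pension funds' purchases of foreign equities 841.7, purchases of foreign government bonds by domestic residents 2169.7, foreign purchases of domestic corporate bonds 1459.5; secondary income: contributions paid to international organisations 174.6, personal remittances sent abroad by immigrant workers 485.0; capital account: acquisition of foreign patents and trademarks (non-produced assets) 188.2; primary income: compensation paid to foreign seasonal workers 132.3.)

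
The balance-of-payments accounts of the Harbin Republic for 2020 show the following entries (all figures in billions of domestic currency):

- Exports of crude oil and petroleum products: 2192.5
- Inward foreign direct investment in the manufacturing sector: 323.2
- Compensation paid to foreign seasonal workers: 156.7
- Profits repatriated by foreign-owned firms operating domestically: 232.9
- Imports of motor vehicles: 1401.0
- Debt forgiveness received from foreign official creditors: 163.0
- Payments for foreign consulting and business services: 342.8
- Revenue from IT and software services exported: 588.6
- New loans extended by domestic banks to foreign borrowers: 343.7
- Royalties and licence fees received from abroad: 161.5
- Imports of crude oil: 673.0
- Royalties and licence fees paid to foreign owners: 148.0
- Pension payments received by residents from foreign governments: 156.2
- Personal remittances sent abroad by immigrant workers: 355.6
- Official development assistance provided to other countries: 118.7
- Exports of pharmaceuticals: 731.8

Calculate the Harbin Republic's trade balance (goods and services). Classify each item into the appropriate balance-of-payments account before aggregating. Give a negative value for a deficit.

1109.6

Goods: 731.8 + 2192.5 - 673.0 - 1401.0 = 850.3
Services: 588.6 - 342.8 - 148.0 + 161.5 = 259.3
Trade balance = 850.3 + 259.3 = 1109.6
(Excluded from the trade balance — financial account: inward foreign direct investment in the manufacturing sector 323.2, new loans extended by domestic banks to foreign borrowers 343.7; primary income: compensation paid to foreign seasonal workers 156.7, profits repatriated by foreign-owned firms operating domestically 232.9; capital account: debt forgiveness received from foreign official creditors 163.0; secondary income: pension payments received by residents from foreign governments 156.2, personal remittances sent abroad by immigrant workers 355.6, official development assistance provided to other countries 118.7.)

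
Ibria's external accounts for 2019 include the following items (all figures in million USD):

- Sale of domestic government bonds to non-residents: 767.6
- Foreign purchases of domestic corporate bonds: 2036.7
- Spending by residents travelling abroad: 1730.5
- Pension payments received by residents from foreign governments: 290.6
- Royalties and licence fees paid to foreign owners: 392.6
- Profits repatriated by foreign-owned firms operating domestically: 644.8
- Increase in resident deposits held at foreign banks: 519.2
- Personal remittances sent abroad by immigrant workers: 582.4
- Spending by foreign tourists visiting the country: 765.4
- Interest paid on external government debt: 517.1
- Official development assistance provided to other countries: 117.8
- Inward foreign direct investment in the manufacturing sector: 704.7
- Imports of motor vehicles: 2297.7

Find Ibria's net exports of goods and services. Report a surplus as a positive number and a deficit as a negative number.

-3655.4

Goods: -2297.7
Services: -392.6 - 1730.5 + 765.4 = -1357.7
Trade balance = -2297.7 + (-1357.7) = -3655.4
(Excluded from the trade balance — financial account: sale of domestic government bonds to non-residents 767.6, foreign purchases of domestic corporate bonds 2036.7, increase in resident deposits held at foreign banks 519.2, inward foreign direct investment in the manufacturing sector 704.7; secondary income: pension payments received by residents from foreign governments 290.6, personal remittances sent abroad by immigrant workers 582.4, official development assistance provided to other countries 117.8; primary income: profits repatriated by foreign-owned firms operating domestically 644.8, interest paid on external government debt 517.1.)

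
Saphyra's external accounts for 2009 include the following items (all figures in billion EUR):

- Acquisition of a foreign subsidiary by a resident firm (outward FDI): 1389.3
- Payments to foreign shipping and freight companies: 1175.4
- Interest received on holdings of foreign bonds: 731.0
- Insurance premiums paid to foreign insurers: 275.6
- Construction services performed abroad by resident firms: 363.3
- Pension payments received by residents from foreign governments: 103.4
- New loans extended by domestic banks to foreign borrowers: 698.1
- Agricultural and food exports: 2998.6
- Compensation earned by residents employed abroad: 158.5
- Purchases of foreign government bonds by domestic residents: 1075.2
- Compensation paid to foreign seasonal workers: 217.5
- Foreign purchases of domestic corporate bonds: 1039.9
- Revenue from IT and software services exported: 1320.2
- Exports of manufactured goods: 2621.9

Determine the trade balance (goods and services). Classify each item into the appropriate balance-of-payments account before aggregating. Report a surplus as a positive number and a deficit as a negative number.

5853.0

Goods: 2998.6 + 2621.9 = 5620.5
Services: 363.3 + 1320.2 - 275.6 - 1175.4 = 232.5
Trade balance = 5620.5 + 232.5 = 5853.0
(Excluded from the trade balance — financial account: acquisition of a foreign subsidiary by a resident firm (outward FDI) 1389.3, new loans extended by domestic banks to foreign borrowers 698.1, purchases of foreign government bonds by domestic residents 1075.2, foreign purchases of domestic corporate bonds 1039.9; primary income: interest received on holdings of foreign bonds 731.0, compensation earned by residents employed abroad 158.5, compensation paid to foreign seasonal workers 217.5; secondary income: pension payments received by residents from foreign governments 103.4.)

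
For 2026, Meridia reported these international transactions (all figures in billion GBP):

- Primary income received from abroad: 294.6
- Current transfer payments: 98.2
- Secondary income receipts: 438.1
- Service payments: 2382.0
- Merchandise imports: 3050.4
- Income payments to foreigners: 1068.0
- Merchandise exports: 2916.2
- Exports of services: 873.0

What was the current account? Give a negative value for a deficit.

-2076.7

Goods balance = 2916.2 - 3050.4 = -134.2
Services balance = 873.0 - 2382.0 = -1509.0
Trade balance (goods + services) = -134.2 + (-1509.0) = -1643.2
Net primary income = 294.6 - 1068.0 = -773.4
Net secondary income = 438.1 - 98.2 = 339.9
Current account = -1643.2 + (-773.4) + 339.9 = -2076.7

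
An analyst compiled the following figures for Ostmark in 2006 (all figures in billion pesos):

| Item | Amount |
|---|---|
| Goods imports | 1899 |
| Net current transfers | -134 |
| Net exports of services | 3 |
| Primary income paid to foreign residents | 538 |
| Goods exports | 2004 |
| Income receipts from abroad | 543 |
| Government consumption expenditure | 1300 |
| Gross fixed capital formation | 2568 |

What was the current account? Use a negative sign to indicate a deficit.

Goods balance = 2004 - 1899 = 105
Services balance = 3
Trade balance (goods + services) = 105 + 3 = 108
Net primary income = 543 - 538 = 5
Net secondary income = -134
Current account = 108 + 5 + (-134) = -21

-21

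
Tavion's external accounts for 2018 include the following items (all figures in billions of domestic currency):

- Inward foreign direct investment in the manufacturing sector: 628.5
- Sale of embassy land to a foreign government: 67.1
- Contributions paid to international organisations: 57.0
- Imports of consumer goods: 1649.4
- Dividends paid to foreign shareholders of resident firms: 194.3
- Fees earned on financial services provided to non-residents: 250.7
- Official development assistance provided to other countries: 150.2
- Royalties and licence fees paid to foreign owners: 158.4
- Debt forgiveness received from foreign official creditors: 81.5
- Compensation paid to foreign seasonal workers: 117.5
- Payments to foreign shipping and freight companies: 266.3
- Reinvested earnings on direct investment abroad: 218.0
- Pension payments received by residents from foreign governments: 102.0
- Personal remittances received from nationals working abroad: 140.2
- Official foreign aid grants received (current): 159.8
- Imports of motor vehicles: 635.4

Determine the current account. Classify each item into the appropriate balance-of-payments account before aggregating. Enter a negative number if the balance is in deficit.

-2357.8

Goods: -635.4 - 1649.4 = -2284.8
Services: -158.4 + 250.7 - 266.3 = -174.0
Primary income: -194.3 + 218.0 - 117.5 = -93.8
Secondary income: -57.0 + 140.2 + 159.8 + 102.0 - 150.2 = 194.8
Current account = (-2284.8) + (-174.0) + (-93.8) + 194.8 = -2357.8
(Excluded from the current account — financial account: inward foreign direct investment in the manufacturing sector 628.5; capital account: sale of embassy land to a foreign government 67.1, debt forgiveness received from foreign official creditors 81.5.)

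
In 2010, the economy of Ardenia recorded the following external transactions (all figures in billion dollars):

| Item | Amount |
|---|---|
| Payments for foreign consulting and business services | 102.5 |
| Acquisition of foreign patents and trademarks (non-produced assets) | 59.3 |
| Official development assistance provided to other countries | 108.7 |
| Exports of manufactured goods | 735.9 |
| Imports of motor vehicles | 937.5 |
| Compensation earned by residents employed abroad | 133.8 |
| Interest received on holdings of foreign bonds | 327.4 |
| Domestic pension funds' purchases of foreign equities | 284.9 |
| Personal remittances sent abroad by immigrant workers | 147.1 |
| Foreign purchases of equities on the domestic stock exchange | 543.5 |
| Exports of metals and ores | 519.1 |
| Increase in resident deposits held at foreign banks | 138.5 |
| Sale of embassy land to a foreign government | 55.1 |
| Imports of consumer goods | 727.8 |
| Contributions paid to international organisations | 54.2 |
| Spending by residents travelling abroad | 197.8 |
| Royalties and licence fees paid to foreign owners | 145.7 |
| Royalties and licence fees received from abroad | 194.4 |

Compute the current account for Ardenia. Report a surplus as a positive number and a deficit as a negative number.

Goods: 519.1 + 735.9 - 727.8 - 937.5 = -410.3
Services: -197.8 - 145.7 - 102.5 + 194.4 = -251.6
Primary income: 133.8 + 327.4 = 461.2
Secondary income: -54.2 - 108.7 - 147.1 = -310.0
Current account = (-410.3) + (-251.6) + 461.2 + (-310.0) = -510.7
(Excluded from the current account — capital account: acquisition of foreign patents and trademarks (non-produced assets) 59.3, sale of embassy land to a foreign government 55.1; financial account: domestic pension funds' purchases of foreign equities 284.9, foreign purchases of equities on the domestic stock exchange 543.5, increase in resident deposits held at foreign banks 138.5.)

-510.7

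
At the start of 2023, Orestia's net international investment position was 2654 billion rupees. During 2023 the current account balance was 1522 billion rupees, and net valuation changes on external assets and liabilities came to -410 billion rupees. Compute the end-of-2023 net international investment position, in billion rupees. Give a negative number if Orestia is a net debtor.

3766

Change in NIIP = current account + net valuation change = 1522 + (-410) = 1112
End-of-year NIIP = 2654 + 1112 = 3766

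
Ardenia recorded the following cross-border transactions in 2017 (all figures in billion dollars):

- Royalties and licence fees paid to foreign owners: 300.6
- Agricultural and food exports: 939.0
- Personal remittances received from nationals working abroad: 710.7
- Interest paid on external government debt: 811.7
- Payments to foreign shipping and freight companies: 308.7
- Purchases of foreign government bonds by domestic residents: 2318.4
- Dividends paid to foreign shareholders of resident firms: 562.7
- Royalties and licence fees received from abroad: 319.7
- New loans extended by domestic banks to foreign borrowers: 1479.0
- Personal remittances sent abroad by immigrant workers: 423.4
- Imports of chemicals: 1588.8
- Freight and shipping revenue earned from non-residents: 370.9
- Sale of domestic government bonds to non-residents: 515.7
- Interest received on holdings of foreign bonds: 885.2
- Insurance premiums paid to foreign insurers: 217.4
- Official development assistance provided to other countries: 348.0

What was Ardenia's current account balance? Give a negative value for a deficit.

-1335.8

Goods: 939.0 - 1588.8 = -649.8
Services: -308.7 + 370.9 - 300.6 - 217.4 + 319.7 = -136.1
Primary income: -562.7 + 885.2 - 811.7 = -489.2
Secondary income: -423.4 - 348.0 + 710.7 = -60.7
Current account = (-649.8) + (-136.1) + (-489.2) + (-60.7) = -1335.8
(Excluded from the current account — financial account: purchases of foreign government bonds by domestic residents 2318.4, new loans extended by domestic banks to foreign borrowers 1479.0, sale of domestic government bonds to non-residents 515.7.)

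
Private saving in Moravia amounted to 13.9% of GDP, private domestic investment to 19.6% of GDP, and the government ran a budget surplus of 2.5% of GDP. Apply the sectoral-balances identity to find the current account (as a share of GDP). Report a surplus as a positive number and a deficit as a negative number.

By the sectoral-balances identity, CA = (S_private - I) + (T - G).
Private balance = 13.9 - 19.6 = -5.7
Government balance (T - G) = 2.5
CA = -5.7 + 2.5 = -3.2

-3.2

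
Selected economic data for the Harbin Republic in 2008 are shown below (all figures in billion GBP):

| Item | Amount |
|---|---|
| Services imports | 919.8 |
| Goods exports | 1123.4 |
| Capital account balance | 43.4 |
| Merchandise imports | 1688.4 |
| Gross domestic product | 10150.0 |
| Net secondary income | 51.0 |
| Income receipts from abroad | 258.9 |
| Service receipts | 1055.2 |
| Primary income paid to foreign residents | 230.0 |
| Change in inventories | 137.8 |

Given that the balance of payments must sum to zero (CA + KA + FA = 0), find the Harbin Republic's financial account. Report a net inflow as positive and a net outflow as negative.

Goods balance = 1123.4 - 1688.4 = -565.0
Services balance = 1055.2 - 919.8 = 135.4
Trade balance (goods + services) = -565.0 + 135.4 = -429.6
Net primary income = 258.9 - 230.0 = 28.9
Net secondary income = 51.0
Current account = -429.6 + 28.9 + 51.0 = -349.7
Financial account = -(-349.7 + 43.4) = 306.3

306.3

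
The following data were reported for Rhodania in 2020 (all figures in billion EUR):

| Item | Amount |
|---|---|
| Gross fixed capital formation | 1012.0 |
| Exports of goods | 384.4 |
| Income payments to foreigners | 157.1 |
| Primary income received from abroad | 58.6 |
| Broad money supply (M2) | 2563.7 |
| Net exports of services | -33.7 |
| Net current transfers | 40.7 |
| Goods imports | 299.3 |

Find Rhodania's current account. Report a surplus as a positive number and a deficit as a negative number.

-6.4

Goods balance = 384.4 - 299.3 = 85.1
Services balance = -33.7
Trade balance (goods + services) = 85.1 + (-33.7) = 51.4
Net primary income = 58.6 - 157.1 = -98.5
Net secondary income = 40.7
Current account = 51.4 + (-98.5) + 40.7 = -6.4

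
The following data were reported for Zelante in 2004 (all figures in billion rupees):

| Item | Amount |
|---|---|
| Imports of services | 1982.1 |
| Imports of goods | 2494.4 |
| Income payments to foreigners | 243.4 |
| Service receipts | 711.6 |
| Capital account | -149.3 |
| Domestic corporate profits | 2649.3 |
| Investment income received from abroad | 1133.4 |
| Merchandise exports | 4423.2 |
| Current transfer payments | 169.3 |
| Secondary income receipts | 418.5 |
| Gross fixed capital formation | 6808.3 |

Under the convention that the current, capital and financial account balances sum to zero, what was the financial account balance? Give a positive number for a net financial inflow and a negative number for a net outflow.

-1648.2

Goods balance = 4423.2 - 2494.4 = 1928.8
Services balance = 711.6 - 1982.1 = -1270.5
Trade balance (goods + services) = 1928.8 + (-1270.5) = 658.3
Net primary income = 1133.4 - 243.4 = 890.0
Net secondary income = 418.5 - 169.3 = 249.2
Current account = 658.3 + 890.0 + 249.2 = 1797.5
Financial account = -(1797.5 + (-149.3)) = -1648.2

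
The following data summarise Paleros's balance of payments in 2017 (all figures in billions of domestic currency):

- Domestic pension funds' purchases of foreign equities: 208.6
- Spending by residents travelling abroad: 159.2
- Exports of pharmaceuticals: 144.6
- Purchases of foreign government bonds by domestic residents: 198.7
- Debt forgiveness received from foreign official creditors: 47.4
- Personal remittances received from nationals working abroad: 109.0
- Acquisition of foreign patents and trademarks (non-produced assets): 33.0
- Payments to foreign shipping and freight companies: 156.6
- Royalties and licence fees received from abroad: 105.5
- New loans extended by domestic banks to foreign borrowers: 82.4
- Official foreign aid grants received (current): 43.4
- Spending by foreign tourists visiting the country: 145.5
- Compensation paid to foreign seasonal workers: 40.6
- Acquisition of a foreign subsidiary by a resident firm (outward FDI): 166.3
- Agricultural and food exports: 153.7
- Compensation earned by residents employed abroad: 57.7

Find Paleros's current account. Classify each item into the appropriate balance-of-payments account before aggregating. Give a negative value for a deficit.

Goods: 153.7 + 144.6 = 298.3
Services: 145.5 - 156.6 + 105.5 - 159.2 = -64.8
Primary income: 57.7 - 40.6 = 17.1
Secondary income: 43.4 + 109.0 = 152.4
Current account = 298.3 + (-64.8) + 17.1 + 152.4 = 403.0
(Excluded from the current account — financial account: domestic pension funds' purchases of foreign equities 208.6, purchases of foreign government bonds by domestic residents 198.7, new loans extended by domestic banks to foreign borrowers 82.4, acquisition of a foreign subsidiary by a resident firm (outward FDI) 166.3; capital account: debt forgiveness received from foreign official creditors 47.4, acquisition of foreign patents and trademarks (non-produced assets) 33.0.)

403.0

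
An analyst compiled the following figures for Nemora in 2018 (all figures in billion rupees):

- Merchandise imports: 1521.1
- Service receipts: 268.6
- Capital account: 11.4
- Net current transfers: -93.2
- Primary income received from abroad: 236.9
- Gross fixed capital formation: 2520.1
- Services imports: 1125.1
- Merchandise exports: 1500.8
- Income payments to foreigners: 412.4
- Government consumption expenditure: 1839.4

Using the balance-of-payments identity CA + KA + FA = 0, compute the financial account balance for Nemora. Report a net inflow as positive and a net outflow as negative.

Goods balance = 1500.8 - 1521.1 = -20.3
Services balance = 268.6 - 1125.1 = -856.5
Trade balance (goods + services) = -20.3 + (-856.5) = -876.8
Net primary income = 236.9 - 412.4 = -175.5
Net secondary income = -93.2
Current account = -876.8 + (-175.5) + (-93.2) = -1145.5
Financial account = -(-1145.5 + 11.4) = 1134.1

1134.1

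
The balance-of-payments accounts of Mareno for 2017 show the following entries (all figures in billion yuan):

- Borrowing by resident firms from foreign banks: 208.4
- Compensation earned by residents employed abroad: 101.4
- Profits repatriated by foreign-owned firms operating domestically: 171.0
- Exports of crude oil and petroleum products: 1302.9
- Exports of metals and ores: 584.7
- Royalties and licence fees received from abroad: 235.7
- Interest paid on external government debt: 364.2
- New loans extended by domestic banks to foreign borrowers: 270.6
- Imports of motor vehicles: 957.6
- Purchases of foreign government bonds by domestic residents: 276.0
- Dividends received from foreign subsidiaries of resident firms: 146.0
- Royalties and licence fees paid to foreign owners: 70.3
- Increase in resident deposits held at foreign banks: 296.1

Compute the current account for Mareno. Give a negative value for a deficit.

Goods: 584.7 - 957.6 + 1302.9 = 930.0
Services: -70.3 + 235.7 = 165.4
Primary income: -364.2 + 101.4 + 146.0 - 171.0 = -287.8
Current account = 930.0 + 165.4 + (-287.8) = 807.6
(Excluded from the current account — financial account: borrowing by resident firms from foreign banks 208.4, new loans extended by domestic banks to foreign borrowers 270.6, purchases of foreign government bonds by domestic residents 276.0, increase in resident deposits held at foreign banks 296.1.)

807.6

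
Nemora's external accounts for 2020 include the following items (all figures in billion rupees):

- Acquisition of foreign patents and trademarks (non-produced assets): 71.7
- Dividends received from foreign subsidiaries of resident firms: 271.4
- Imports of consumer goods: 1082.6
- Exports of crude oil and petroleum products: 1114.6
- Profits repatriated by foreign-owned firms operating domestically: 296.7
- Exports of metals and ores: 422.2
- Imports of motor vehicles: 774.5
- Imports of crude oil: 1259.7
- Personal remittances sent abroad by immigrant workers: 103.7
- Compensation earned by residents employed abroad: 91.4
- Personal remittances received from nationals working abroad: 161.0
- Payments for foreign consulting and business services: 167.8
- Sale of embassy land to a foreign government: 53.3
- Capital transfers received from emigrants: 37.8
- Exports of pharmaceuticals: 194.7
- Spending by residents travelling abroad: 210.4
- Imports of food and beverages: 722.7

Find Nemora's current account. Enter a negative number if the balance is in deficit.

-2362.8

Goods: -1259.7 + 194.7 - 1082.6 + 1114.6 - 722.7 + 422.2 - 774.5 = -2108.0
Services: -210.4 - 167.8 = -378.2
Primary income: 271.4 + 91.4 - 296.7 = 66.1
Secondary income: -103.7 + 161.0 = 57.3
Current account = (-2108.0) + (-378.2) + 66.1 + 57.3 = -2362.8
(Excluded from the current account — capital account: acquisition of foreign patents and trademarks (non-produced assets) 71.7, sale of embassy land to a foreign government 53.3, capital transfers received from emigrants 37.8.)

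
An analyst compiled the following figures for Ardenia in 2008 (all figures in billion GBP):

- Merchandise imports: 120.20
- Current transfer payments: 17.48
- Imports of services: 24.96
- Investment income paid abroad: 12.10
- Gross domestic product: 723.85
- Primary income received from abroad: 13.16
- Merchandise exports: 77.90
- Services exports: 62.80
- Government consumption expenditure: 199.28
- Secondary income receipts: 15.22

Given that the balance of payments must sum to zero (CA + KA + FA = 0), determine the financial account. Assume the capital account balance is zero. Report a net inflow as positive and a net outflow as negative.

5.66

Goods balance = 77.90 - 120.20 = -42.30
Services balance = 62.80 - 24.96 = 37.84
Trade balance (goods + services) = -42.30 + 37.84 = -4.46
Net primary income = 13.16 - 12.10 = 1.06
Net secondary income = 15.22 - 17.48 = -2.26
Current account = -4.46 + 1.06 + (-2.26) = -5.66
Financial account = -(-5.66) = 5.66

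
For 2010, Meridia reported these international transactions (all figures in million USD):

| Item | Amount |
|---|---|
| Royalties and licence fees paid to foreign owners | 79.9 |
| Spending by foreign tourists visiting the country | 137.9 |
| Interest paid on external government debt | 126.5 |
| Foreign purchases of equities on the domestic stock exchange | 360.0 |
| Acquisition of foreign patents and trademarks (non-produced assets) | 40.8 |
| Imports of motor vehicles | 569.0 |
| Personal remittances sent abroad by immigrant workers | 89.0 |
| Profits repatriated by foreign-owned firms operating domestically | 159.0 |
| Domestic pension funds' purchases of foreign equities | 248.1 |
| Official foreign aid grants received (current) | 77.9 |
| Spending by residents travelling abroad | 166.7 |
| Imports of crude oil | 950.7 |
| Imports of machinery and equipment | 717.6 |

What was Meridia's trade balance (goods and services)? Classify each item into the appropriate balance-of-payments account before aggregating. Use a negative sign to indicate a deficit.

-2346.0

Goods: -717.6 - 569.0 - 950.7 = -2237.3
Services: -166.7 - 79.9 + 137.9 = -108.7
Trade balance = -2237.3 + (-108.7) = -2346.0
(Excluded from the trade balance — primary income: interest paid on external government debt 126.5, profits repatriated by foreign-owned firms operating domestically 159.0; financial account: foreign purchases of equities on the domestic stock exchange 360.0, domestic pension funds' purchases of foreign equities 248.1; capital account: acquisition of foreign patents and trademarks (non-produced assets) 40.8; secondary income: personal remittances sent abroad by immigrant workers 89.0, official foreign aid grants received (current) 77.9.)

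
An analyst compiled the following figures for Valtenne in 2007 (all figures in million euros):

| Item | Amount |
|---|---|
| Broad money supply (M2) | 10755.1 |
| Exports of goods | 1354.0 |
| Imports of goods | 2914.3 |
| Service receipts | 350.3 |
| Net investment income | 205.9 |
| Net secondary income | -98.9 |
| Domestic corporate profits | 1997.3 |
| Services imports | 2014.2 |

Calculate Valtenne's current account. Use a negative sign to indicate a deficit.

-3117.2

Goods balance = 1354.0 - 2914.3 = -1560.3
Services balance = 350.3 - 2014.2 = -1663.9
Trade balance (goods + services) = -1560.3 + (-1663.9) = -3224.2
Net primary income = 205.9
Net secondary income = -98.9
Current account = -3224.2 + 205.9 + (-98.9) = -3117.2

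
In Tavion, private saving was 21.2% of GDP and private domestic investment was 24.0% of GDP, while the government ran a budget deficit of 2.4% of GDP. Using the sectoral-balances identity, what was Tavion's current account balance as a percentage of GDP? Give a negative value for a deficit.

-5.2

By the sectoral-balances identity, CA = (S_private - I) + (T - G).
Private balance = 21.2 - 24.0 = -2.8
Government balance (T - G) = -2.4
CA = -2.8 + (-2.4) = -5.2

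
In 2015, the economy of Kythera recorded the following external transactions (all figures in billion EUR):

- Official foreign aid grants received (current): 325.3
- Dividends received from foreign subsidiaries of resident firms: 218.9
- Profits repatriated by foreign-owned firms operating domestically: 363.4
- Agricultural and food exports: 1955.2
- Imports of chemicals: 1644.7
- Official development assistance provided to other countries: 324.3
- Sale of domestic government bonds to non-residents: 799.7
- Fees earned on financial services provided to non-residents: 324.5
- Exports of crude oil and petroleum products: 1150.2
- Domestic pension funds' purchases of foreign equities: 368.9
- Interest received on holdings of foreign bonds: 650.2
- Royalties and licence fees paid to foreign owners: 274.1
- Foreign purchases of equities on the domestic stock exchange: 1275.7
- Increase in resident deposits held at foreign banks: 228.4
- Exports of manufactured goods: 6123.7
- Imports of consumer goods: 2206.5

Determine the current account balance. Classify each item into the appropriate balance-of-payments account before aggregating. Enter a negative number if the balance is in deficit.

5935.0

Goods: -1644.7 + 1150.2 + 6123.7 - 2206.5 + 1955.2 = 5377.9
Services: -274.1 + 324.5 = 50.4
Primary income: 218.9 - 363.4 + 650.2 = 505.7
Secondary income: -324.3 + 325.3 = 1.0
Current account = 5377.9 + 50.4 + 505.7 + 1.0 = 5935.0
(Excluded from the current account — financial account: sale of domestic government bonds to non-residents 799.7, domestic pension funds' purchases of foreign equities 368.9, foreign purchases of equities on the domestic stock exchange 1275.7, increase in resident deposits held at foreign banks 228.4.)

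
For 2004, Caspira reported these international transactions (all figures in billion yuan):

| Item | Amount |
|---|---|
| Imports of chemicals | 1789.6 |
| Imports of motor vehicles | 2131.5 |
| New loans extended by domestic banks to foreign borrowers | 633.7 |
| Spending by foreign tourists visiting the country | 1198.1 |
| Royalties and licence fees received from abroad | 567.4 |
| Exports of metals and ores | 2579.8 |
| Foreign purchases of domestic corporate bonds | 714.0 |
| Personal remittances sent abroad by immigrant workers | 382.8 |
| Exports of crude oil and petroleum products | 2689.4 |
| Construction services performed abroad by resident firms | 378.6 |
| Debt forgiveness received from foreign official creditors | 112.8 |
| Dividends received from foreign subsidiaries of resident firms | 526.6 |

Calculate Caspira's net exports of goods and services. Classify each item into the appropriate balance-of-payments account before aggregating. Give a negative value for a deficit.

3492.2

Goods: -2131.5 + 2579.8 - 1789.6 + 2689.4 = 1348.1
Services: 378.6 + 1198.1 + 567.4 = 2144.1
Trade balance = 1348.1 + 2144.1 = 3492.2
(Excluded from the trade balance — financial account: new loans extended by domestic banks to foreign borrowers 633.7, foreign purchases of domestic corporate bonds 714.0; secondary income: personal remittances sent abroad by immigrant workers 382.8; capital account: debt forgiveness received from foreign official creditors 112.8; primary income: dividends received from foreign subsidiaries of resident firms 526.6.)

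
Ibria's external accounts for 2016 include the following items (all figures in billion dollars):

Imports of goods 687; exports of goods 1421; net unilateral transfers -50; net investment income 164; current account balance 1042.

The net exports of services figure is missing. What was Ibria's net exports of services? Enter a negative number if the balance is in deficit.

194

Current account = goods balance + services balance + net primary income + net secondary income
Sum of the known components = 848
Net exports of services = CA - (known components) = 1042 - 848 = 194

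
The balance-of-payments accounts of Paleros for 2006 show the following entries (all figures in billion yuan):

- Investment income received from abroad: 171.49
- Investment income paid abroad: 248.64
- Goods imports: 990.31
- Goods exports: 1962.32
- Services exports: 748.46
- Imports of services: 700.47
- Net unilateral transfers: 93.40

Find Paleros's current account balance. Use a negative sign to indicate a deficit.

Goods balance = 1962.32 - 990.31 = 972.01
Services balance = 748.46 - 700.47 = 47.99
Trade balance (goods + services) = 972.01 + 47.99 = 1020.00
Net primary income = 171.49 - 248.64 = -77.15
Net secondary income = 93.40
Current account = 1020.00 + (-77.15) + 93.40 = 1036.25

1036.25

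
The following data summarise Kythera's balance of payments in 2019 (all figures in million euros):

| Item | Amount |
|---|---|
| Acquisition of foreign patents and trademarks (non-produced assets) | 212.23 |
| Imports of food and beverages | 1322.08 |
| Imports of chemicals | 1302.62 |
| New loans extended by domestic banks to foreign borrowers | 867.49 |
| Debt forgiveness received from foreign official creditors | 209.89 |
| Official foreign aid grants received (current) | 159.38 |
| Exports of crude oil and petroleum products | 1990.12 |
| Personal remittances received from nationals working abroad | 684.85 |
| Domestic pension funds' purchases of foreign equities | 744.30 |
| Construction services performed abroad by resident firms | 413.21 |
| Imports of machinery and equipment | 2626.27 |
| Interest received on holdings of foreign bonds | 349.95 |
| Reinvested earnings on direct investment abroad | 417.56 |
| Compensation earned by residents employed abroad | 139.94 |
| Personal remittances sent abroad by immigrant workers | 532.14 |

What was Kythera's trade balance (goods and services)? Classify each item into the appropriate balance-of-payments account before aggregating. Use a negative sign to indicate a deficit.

-2847.64

Goods: -1322.08 - 1302.62 - 2626.27 + 1990.12 = -3260.85
Services: 413.21
Trade balance = -3260.85 + 413.21 = -2847.64
(Excluded from the trade balance — capital account: acquisition of foreign patents and trademarks (non-produced assets) 212.23, debt forgiveness received from foreign official creditors 209.89; financial account: new loans extended by domestic banks to foreign borrowers 867.49, domestic pension funds' purchases of foreign equities 744.30; secondary income: official foreign aid grants received (current) 159.38, personal remittances received from nationals working abroad 684.85, personal remittances sent abroad by immigrant workers 532.14; primary income: interest received on holdings of foreign bonds 349.95, reinvested earnings on direct investment abroad 417.56, compensation earned by residents employed abroad 139.94.)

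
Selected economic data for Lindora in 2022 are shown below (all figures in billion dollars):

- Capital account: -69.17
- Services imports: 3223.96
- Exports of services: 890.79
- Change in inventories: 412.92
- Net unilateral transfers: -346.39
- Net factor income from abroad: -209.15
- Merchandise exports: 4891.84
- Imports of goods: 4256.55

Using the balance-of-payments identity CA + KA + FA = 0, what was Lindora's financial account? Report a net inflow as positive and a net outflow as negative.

Goods balance = 4891.84 - 4256.55 = 635.29
Services balance = 890.79 - 3223.96 = -2333.17
Trade balance (goods + services) = 635.29 + (-2333.17) = -1697.88
Net primary income = -209.15
Net secondary income = -346.39
Current account = -1697.88 + (-209.15) + (-346.39) = -2253.42
Financial account = -(-2253.42 + (-69.17)) = 2322.59

2322.59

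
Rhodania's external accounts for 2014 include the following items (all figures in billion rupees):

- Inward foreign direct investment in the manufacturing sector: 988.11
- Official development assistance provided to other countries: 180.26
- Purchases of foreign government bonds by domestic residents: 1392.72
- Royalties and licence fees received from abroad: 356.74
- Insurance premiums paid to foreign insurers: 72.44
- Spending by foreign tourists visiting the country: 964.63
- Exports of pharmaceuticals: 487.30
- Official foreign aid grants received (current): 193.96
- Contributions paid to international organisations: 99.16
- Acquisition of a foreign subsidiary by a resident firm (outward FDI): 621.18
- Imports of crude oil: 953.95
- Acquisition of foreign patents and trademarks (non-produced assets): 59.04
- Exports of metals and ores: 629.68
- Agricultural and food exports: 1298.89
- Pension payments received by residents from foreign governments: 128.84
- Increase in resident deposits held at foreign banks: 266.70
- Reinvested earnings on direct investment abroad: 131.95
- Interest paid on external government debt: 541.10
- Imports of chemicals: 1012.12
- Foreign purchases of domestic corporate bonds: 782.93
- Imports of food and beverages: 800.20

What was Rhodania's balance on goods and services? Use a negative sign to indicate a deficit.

898.53

Goods: 629.68 - 1012.12 - 953.95 - 800.20 + 487.30 + 1298.89 = -350.40
Services: -72.44 + 964.63 + 356.74 = 1248.93
Trade balance = -350.40 + 1248.93 = 898.53
(Excluded from the trade balance — financial account: inward foreign direct investment in the manufacturing sector 988.11, purchases of foreign government bonds by domestic residents 1392.72, acquisition of a foreign subsidiary by a resident firm (outward FDI) 621.18, increase in resident deposits held at foreign banks 266.70, foreign purchases of domestic corporate bonds 782.93; secondary income: official development assistance provided to other countries 180.26, official foreign aid grants received (current) 193.96, contributions paid to international organisations 99.16, pension payments received by residents from foreign governments 128.84; capital account: acquisition of foreign patents and trademarks (non-produced assets) 59.04; primary income: reinvested earnings on direct investment abroad 131.95, interest paid on external government debt 541.10.)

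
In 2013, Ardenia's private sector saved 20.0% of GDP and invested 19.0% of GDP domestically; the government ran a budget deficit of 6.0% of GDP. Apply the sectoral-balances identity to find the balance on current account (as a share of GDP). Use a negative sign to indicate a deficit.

By the sectoral-balances identity, CA = (S_private - I) + (T - G).
Private balance = 20.0 - 19.0 = 1.0
Government balance (T - G) = -6.0
CA = 1.0 + (-6.0) = -5.0

-5.0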